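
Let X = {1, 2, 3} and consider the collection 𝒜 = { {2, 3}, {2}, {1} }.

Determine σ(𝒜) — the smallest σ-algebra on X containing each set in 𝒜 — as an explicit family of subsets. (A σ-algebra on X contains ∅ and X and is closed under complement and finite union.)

Start: 𝒜 ∪ {∅, X} = { {}, {1}, {2}, {2, 3}, X }.
Pass 1. New:
  {1, 2}  = {2} ∪ {1}
  {1, 3}  = complement {2}
Pass 2: 1 new —
  {3}  = complement {1, 2}
After Pass 3 the family is unchanged; done.

Therefore σ(𝒜) = { {}, {1}, {2}, {3}, {1, 2}, {1, 3}, {2, 3}, X } (|σ(𝒜)| = 8).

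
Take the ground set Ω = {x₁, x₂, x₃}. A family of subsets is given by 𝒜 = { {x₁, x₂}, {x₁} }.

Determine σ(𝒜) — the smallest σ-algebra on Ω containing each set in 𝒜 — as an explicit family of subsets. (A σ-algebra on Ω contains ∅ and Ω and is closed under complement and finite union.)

Initial family (4 sets): { {}, {x₁}, {x₁, x₂}, Ω }.
Step 1. New:
  {x₃}  = {x₁, x₂}ᶜ
  {x₂, x₃}  = {x₁}ᶜ
Step 2 adds 1:
  {x₁, x₃}  = {x₃} ∪ {x₁}
Step 3: +1 →
  {x₂}  = {x₁, x₃}ᶜ
Step 4: closed — nothing new.

Therefore σ(𝒜) = { {}, {x₁}, {x₂}, {x₃}, {x₁, x₂}, {x₁, x₃}, {x₂, x₃}, Ω } (|σ(𝒜)| = 8).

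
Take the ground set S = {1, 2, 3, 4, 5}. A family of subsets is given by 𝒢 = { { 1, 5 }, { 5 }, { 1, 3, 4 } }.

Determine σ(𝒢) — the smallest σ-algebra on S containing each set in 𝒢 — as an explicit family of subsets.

σ(𝒢) (16 sets): { ∅, { 1 }, { 2 }, { 5 }, { 1, 2 }, { 1, 5 }, { 2, 5 }, { 3, 4 }, { 1, 2, 5 }, { 1, 3, 4 }, { 2, 3, 4 }, { 3, 4, 5 }, { 1, 2, 3, 4 }, { 1, 3, 4, 5 }, { 2, 3, 4, 5 }, S }

Check:
Seed the family with 𝒢 together with ∅ and S: { ∅, { 5 }, { 1, 5 }, { 1, 3, 4 }, S }.
Pass 1. New:
  { 2, 5 }  = S∖{ 1, 3, 4 }
  { 2, 3, 4 }  = S∖{ 1, 5 }
  { 1, 2, 3, 4 }  = S∖{ 5 }
  { 1, 3, 4, 5 }  = { 1, 3, 4 } ∪ { 1, 5 }
  [9 total]
Pass 2: +3 →
  { 2 }  = S∖{ 1, 3, 4, 5 }
  { 1, 2, 5 }  = { 2, 5 } ∪ { 1, 5 }
  { 2, 3, 4, 5 }  = { 2, 5 } ∪ { 2, 3, 4 }
  [12 total]
Pass 3. New:
  { 1 }  = S∖{ 2, 3, 4, 5 }
  { 3, 4 }  = S∖{ 1, 2, 5 }
  [14 total]
Pass 4 (2 new):
  { 1, 2 }  = { 2 } ∪ { 1 }
  { 3, 4, 5 }  = { 3, 4 } ∪ { 5 }
  [16 total]
Pass 5: already closed under ᶜ and ∪.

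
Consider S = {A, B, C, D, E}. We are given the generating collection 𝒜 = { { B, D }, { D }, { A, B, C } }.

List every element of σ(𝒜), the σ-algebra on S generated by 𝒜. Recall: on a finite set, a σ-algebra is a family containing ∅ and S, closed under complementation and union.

Initial family (5 sets): { {}, { D }, { B, D }, { A, B, C }, S }.
Pass 1 adds 4:
  { D, E }  = ᶜ of { A, B, C }
  { A, C, E }  = ᶜ of { B, D }
  { A, B, C, D }  = { A, B, C } ∪ { D }
  { A, B, C, E }  = ᶜ of { D }
  (now 9)
Pass 2: +3 →
  { E }  = ᶜ of { A, B, C, D }
  { B, D, E }  = { D, E } ∪ { B, D }
  { A, C, D, E }  = { A, C, E } ∪ { D, E }
  (now 12)
Pass 3: 2 new —
  { B }  = ᶜ of { A, C, D, E }
  { A, C }  = ᶜ of { B, D, E }
  (now 14)
Pass 4 (2 new):
  { B, E }  = { B } ∪ { E }
  { A, C, D }  = { A, C } ∪ { D }
  (now 16)
Pass 5: already closed under ᶜ and ∪.

Therefore σ(𝒜) = { {}, { B }, { D }, { E }, { A, C }, { B, D }, { B, E }, { D, E }, { A, B, C }, { A, C, D }, { A, C, E }, { B, D, E }, { A, B, C, D }, { A, B, C, E }, { A, C, D, E }, S } (|σ(𝒜)| = 16).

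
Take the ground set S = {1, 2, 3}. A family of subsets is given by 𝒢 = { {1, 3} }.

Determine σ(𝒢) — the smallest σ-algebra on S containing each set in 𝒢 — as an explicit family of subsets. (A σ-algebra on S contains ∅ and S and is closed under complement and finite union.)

σ(𝒢) = { {}, {2}, {1, 3}, S }

Trace:
Take S₀ = 𝒢 ∪ {∅, S} = { {}, {1, 3}, S }.
Round 1 (1 new):
  {2}  = {1, 3}ᶜ
  — 4 sets.
After Round 2 the family is unchanged; done.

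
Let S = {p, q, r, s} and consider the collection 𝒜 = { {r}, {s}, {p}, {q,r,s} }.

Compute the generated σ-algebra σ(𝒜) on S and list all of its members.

Answer: σ(𝒜) = { {}, {p}, {q}, {r}, {s}, {p,q}, {p,r}, {p,s}, {q,r}, {q,s}, {r,s}, {p,q,r}, {p,q,s}, {p,r,s}, {q,r,s}, S }

Check:
Start: 𝒜 ∪ {∅, S} = { {}, {p}, {r}, {s}, {q,r,s}, S }.
Iteration 1: 5 new —
  {p,r}  = {r} ∪ {p}
  {p,s}  = {s} ∪ {p}
  {r,s}  = {r} ∪ {s}
  {p,q,r}  = complement {s}
  {p,q,s}  = complement {r}
  |family| = 11
Iteration 2. New:
  {p,q}  = complement {r,s}
  {q,r}  = complement {p,s}
  {q,s}  = complement {p,r}
  {p,r,s}  = {r,s} ∪ {p,s}
  |family| = 15
Iteration 3: +1 →
  {q}  = complement {p,r,s}
  |family| = 16
Iteration 4 adds nothing — fixpoint reached.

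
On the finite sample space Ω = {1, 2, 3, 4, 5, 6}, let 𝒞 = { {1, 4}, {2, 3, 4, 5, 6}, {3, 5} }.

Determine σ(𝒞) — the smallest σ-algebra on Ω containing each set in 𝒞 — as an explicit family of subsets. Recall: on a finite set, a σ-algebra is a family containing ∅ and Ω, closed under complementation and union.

σ(𝒞) = { {}, {1}, {4}, {1, 4}, {2, 6}, {3, 5}, {1, 2, 6}, {1, 3, 5}, {2, 4, 6}, {3, 4, 5}, {1, 2, 4, 6}, {1, 3, 4, 5}, {2, 3, 5, 6}, {1, 2, 3, 5, 6}, {2, 3, 4, 5, 6}, Ω }

Working:
Start: 𝒞 ∪ {∅, Ω} = { {}, {1, 4}, {3, 5}, {2, 3, 4, 5, 6}, Ω }.
Pass 1. New:
  {1}  = ᶜ of {2, 3, 4, 5, 6}
  {1, 2, 4, 6}  = ᶜ of {3, 5}
  {1, 3, 4, 5}  = {1, 4} ∪ {3, 5}
  {2, 3, 5, 6}  = ᶜ of {1, 4}
  [9 total]
Pass 2 adds 3:
  {2, 6}  = ᶜ of {1, 3, 4, 5}
  {1, 3, 5}  = {3, 5} ∪ {1}
  {1, 2, 3, 5, 6}  = {2, 3, 5, 6} ∪ {1}
  [12 total]
Pass 3. New:
  {4}  = ᶜ of {1, 2, 3, 5, 6}
  {1, 2, 6}  = {2, 6} ∪ {1}
  {2, 4, 6}  = ᶜ of {1, 3, 5}
  [15 total]
Pass 4: 1 new —
  {3, 4, 5}  = ᶜ of {1, 2, 6}
  [16 total]
Pass 5: closed — nothing new.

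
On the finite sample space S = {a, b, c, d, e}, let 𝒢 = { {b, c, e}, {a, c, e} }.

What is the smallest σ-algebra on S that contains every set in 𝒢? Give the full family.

σ(𝒢) = { {}, {a}, {b}, {d}, {a, b}, {a, d}, {b, d}, {c, e}, {a, b, d}, {a, c, e}, {b, c, e}, {c, d, e}, {a, b, c, e}, {a, c, d, e}, {b, c, d, e}, S }

Trace:
Begin from { {}, {a, c, e}, {b, c, e}, S } (that is, 𝒢 plus ∅ and S).
Round 1 adds 3:
  {a, d}  = S∖{b, c, e}
  {b, d}  = S∖{a, c, e}
  {a, b, c, e}  = {a, c, e} ∪ {b, c, e}
  (now 7)
Round 2 (4 new):
  {d}  = S∖{a, b, c, e}
  {a, b, d}  = {a, d} ∪ {b, d}
  {a, c, d, e}  = {a, d} ∪ {a, c, e}
  {b, c, d, e}  = {b, c, e} ∪ {b, d}
  (now 11)
Round 3 adds 3:
  {a}  = S∖{b, c, d, e}
  {b}  = S∖{a, c, d, e}
  {c, e}  = S∖{a, b, d}
  (now 14)
Round 4 (2 new):
  {a, b}  = {b} ∪ {a}
  {c, d, e}  = {d} ∪ {c, e}
  (now 16)
After Round 5 the family is unchanged; done.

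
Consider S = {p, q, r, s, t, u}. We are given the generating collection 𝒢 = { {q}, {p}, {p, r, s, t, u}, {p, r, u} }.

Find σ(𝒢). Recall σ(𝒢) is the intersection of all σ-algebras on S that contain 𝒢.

Answer: σ(𝒢) = { {}, {p}, {q}, {p, q}, {r, u}, {s, t}, {p, r, u}, {p, s, t}, {q, r, u}, {q, s, t}, {p, q, r, u}, {p, q, s, t}, {r, s, t, u}, {p, r, s, t, u}, {q, r, s, t, u}, S }

Derivation:
Initial family (6 sets): { {}, {p}, {q}, {p, r, u}, {p, r, s, t, u}, S }.
Pass 1. New:
  {p, q}  = {q} ∪ {p}
  {q, s, t}  = {p, r, u}ᶜ
  {p, q, r, u}  = {p, r, u} ∪ {q}
  {q, r, s, t, u}  = {p}ᶜ
  — 10 sets.
Pass 2 adds 3:
  {s, t}  = {p, q, r, u}ᶜ
  {p, q, s, t}  = {p, q} ∪ {q, s, t}
  {r, s, t, u}  = {p, q}ᶜ
  — 13 sets.
Pass 3: +2 →
  {r, u}  = {p, q, s, t}ᶜ
  {p, s, t}  = {s, t} ∪ {p}
  — 15 sets.
Pass 4 (1 new):
  {q, r, u}  = {p, s, t}ᶜ
  — 16 sets.
Pass 5: no new sets; the family is a σ-algebra.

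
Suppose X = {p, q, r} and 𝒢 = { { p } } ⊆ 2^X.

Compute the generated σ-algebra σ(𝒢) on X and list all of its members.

Start: 𝒢 ∪ {∅, X} = { ∅, { p }, X }.
Pass 1: +1 →
  { q, r }  = { p }ᶜ
  — 4 sets.
After Pass 2 the family is unchanged; done.

|σ(𝒢)| = 4.  σ(𝒢) = { ∅, { p }, { q, r }, X }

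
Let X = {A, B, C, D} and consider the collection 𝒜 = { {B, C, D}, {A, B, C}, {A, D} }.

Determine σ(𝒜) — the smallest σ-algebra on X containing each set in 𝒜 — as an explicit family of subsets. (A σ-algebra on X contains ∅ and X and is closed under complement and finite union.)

σ(𝒜) (8 sets): { {}, {A}, {D}, {A, D}, {B, C}, {A, B, C}, {B, C, D}, X }

Trace:
Start: 𝒜 ∪ {∅, X} = { {}, {A, D}, {A, B, C}, {B, C, D}, X }.
Iteration 1: +3 →
  {A}  = X∖{B, C, D}
  {D}  = X∖{A, B, C}
  {B, C}  = X∖{A, D}
  [8 total]
Iteration 2: already closed under ᶜ and ∪.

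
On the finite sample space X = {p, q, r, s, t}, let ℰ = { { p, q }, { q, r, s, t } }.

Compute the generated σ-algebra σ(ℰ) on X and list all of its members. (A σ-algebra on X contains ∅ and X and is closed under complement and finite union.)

Start: ℰ ∪ {∅, X} = { ∅, { p, q }, { q, r, s, t }, X }.
Iteration 1: 2 new —
  { p }  = ᶜ of { q, r, s, t }
  { r, s, t }  = ᶜ of { p, q }
  — 6 sets.
Iteration 2. New:
  { p, r, s, t }  = { r, s, t } ∪ { p }
  — 7 sets.
Iteration 3: +1 →
  { q }  = ᶜ of { p, r, s, t }
  — 8 sets.
Iteration 4 adds nothing — fixpoint reached.

σ(ℰ) = { ∅, { p }, { q }, { p, q }, { r, s, t }, { p, r, s, t }, { q, r, s, t }, X }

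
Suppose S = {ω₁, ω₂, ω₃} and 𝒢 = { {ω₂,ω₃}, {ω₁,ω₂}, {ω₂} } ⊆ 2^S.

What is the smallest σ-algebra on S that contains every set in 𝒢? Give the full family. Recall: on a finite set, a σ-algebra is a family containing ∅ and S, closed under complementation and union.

Seed the family with 𝒢 together with ∅ and S: { {}, {ω₂}, {ω₁,ω₂}, {ω₂,ω₃}, S }.
Iteration 1: 3 new —
  {ω₁}  = ᶜ of {ω₂,ω₃}
  {ω₃}  = ᶜ of {ω₁,ω₂}
  {ω₁,ω₃}  = ᶜ of {ω₂}
  — 8 sets.
Iteration 2: no new sets; the family is a σ-algebra.

Therefore σ(𝒢) = { {}, {ω₁}, {ω₂}, {ω₃}, {ω₁,ω₂}, {ω₁,ω₃}, {ω₂,ω₃}, S } (|σ(𝒢)| = 8).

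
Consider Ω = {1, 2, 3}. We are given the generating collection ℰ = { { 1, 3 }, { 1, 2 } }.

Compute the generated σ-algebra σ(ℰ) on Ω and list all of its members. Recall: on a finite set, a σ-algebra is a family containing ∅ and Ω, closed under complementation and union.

Initial family (4 sets): { ∅, { 1, 2 }, { 1, 3 }, Ω }.
Round 1 (2 new):
  { 2 }  = Ω∖{ 1, 3 }
  { 3 }  = Ω∖{ 1, 2 }
Round 2 adds 1:
  { 2, 3 }  = { 3 } ∪ { 2 }
Round 3 (1 new):
  { 1 }  = Ω∖{ 2, 3 }
Round 4: stable.

|σ(ℰ)| = 8.  σ(ℰ) = { ∅, { 1 }, { 2 }, { 3 }, { 1, 2 }, { 1, 3 }, { 2, 3 }, Ω }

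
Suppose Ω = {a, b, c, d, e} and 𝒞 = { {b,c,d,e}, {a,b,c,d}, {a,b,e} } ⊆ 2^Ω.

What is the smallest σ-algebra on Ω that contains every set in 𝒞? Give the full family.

Answer: σ(𝒞) = { {}, {a}, {b}, {e}, {a,b}, {a,e}, {b,e}, {c,d}, {a,b,e}, {a,c,d}, {b,c,d}, {c,d,e}, {a,b,c,d}, {a,c,d,e}, {b,c,d,e}, Ω }

Check:
Begin from { {}, {a,b,e}, {a,b,c,d}, {b,c,d,e}, Ω } (that is, 𝒞 plus ∅ and Ω).
Pass 1. New:
  {a}  = Ω∖{b,c,d,e}
  {e}  = Ω∖{a,b,c,d}
  {c,d}  = Ω∖{a,b,e}
  — 8 sets.
Pass 2 adds 3:
  {a,e}  = {e} ∪ {a}
  {a,c,d}  = {c,d} ∪ {a}
  {c,d,e}  = {c,d} ∪ {e}
  — 11 sets.
Pass 3. New:
  {a,b}  = Ω∖{c,d,e}
  {b,e}  = Ω∖{a,c,d}
  {b,c,d}  = Ω∖{a,e}
  {a,c,d,e}  = {c,d,e} ∪ {a,c,d}
  — 15 sets.
Pass 4: +1 →
  {b}  = Ω∖{a,c,d,e}
  — 16 sets.
Pass 5: closed — nothing new.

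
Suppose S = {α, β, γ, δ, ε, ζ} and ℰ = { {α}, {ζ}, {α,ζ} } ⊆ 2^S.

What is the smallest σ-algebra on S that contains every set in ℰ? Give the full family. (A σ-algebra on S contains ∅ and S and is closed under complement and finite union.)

Answer: σ(ℰ) = { {}, {α}, {ζ}, {α,ζ}, {β,γ,δ,ε}, {α,β,γ,δ,ε}, {β,γ,δ,ε,ζ}, S }

Derivation:
Initial family (5 sets): { {}, {α}, {ζ}, {α,ζ}, S }.
Step 1 (3 new):
  {β,γ,δ,ε}  = complement {α,ζ}
  {α,β,γ,δ,ε}  = complement {ζ}
  {β,γ,δ,ε,ζ}  = complement {α}
Step 2: already closed under ᶜ and ∪.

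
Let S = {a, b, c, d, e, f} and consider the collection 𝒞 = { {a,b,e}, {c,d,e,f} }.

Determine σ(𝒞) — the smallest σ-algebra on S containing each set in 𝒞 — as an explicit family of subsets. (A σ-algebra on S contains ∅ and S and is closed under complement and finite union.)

Begin from { {}, {a,b,e}, {c,d,e,f}, S } (that is, 𝒞 plus ∅ and S).
Round 1: +2 →
  {a,b}  = {c,d,e,f}ᶜ
  {c,d,f}  = {a,b,e}ᶜ
  (now 6)
Round 2: +1 →
  {a,b,c,d,f}  = {a,b} ∪ {c,d,f}
  (now 7)
Round 3: 1 new —
  {e}  = {a,b,c,d,f}ᶜ
  (now 8)
Round 4: closed — nothing new.

Therefore σ(𝒞) = { {}, {e}, {a,b}, {a,b,e}, {c,d,f}, {c,d,e,f}, {a,b,c,d,f}, S } (|σ(𝒞)| = 8).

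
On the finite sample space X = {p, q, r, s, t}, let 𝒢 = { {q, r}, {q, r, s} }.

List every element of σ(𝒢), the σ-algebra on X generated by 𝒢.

Answer: σ(𝒢) = { {}, {s}, {p, t}, {q, r}, {p, s, t}, {q, r, s}, {p, q, r, t}, X }

Working:
Take S₀ = 𝒢 ∪ {∅, X} = { {}, {q, r}, {q, r, s}, X }.
Iteration 1: 2 new —
  {p, t}  = complement {q, r, s}
  {p, s, t}  = complement {q, r}
  |family| = 6
Iteration 2 (1 new):
  {p, q, r, t}  = {q, r} ∪ {p, t}
  |family| = 7
Iteration 3: 1 new —
  {s}  = complement {p, q, r, t}
  |family| = 8
Iteration 4: already closed under ᶜ and ∪.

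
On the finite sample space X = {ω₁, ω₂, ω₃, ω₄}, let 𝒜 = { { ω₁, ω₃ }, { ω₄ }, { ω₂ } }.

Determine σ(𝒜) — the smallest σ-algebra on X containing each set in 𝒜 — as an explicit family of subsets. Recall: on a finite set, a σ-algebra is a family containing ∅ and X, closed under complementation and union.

Initial family (5 sets): { ∅, { ω₂ }, { ω₄ }, { ω₁, ω₃ }, X }.
Pass 1 (3 new):
  { ω₂, ω₄ }  = { ω₁, ω₃ }ᶜ
  { ω₁, ω₂, ω₃ }  = { ω₄ }ᶜ
  { ω₁, ω₃, ω₄ }  = { ω₂ }ᶜ
  — 8 sets.
Pass 2: already closed under ᶜ and ∪.

Therefore σ(𝒜) = { ∅, { ω₂ }, { ω₄ }, { ω₁, ω₃ }, { ω₂, ω₄ }, { ω₁, ω₂, ω₃ }, { ω₁, ω₃, ω₄ }, X } (|σ(𝒜)| = 8).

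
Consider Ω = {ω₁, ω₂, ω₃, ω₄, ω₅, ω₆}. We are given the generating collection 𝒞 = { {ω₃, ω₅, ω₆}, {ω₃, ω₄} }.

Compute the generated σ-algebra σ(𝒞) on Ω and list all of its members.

Initial family (4 sets): { ∅, {ω₃, ω₄}, {ω₃, ω₅, ω₆}, Ω }.
Iteration 1: 3 new —
  {ω₁, ω₂, ω₄}  = complement {ω₃, ω₅, ω₆}
  {ω₁, ω₂, ω₅, ω₆}  = complement {ω₃, ω₄}
  {ω₃, ω₄, ω₅, ω₆}  = {ω₃, ω₄} ∪ {ω₃, ω₅, ω₆}
  — 7 sets.
Iteration 2 adds 4:
  {ω₁, ω₂}  = complement {ω₃, ω₄, ω₅, ω₆}
  {ω₁, ω₂, ω₃, ω₄}  = {ω₃, ω₄} ∪ {ω₁, ω₂, ω₄}
  {ω₁, ω₂, ω₃, ω₅, ω₆}  = {ω₃, ω₅, ω₆} ∪ {ω₁, ω₂, ω₅, ω₆}
  {ω₁, ω₂, ω₄, ω₅, ω₆}  = {ω₁, ω₂, ω₄} ∪ {ω₁, ω₂, ω₅, ω₆}
  — 11 sets.
Iteration 3 adds 3:
  {ω₃}  = complement {ω₁, ω₂, ω₄, ω₅, ω₆}
  {ω₄}  = complement {ω₁, ω₂, ω₃, ω₅, ω₆}
  {ω₅, ω₆}  = complement {ω₁, ω₂, ω₃, ω₄}
  — 14 sets.
Iteration 4: 2 new —
  {ω₁, ω₂, ω₃}  = {ω₃} ∪ {ω₁, ω₂}
  {ω₄, ω₅, ω₆}  = {ω₅, ω₆} ∪ {ω₄}
  — 16 sets.
After Iteration 5 the family is unchanged; done.

|σ(𝒞)| = 16.  σ(𝒞) = { ∅, {ω₃}, {ω₄}, {ω₁, ω₂}, {ω₃, ω₄}, {ω₅, ω₆}, {ω₁, ω₂, ω₃}, {ω₁, ω₂, ω₄}, {ω₃, ω₅, ω₆}, {ω₄, ω₅, ω₆}, {ω₁, ω₂, ω₃, ω₄}, {ω₁, ω₂, ω₅, ω₆}, {ω₃, ω₄, ω₅, ω₆}, {ω₁, ω₂, ω₃, ω₅, ω₆}, {ω₁, ω₂, ω₄, ω₅, ω₆}, Ω }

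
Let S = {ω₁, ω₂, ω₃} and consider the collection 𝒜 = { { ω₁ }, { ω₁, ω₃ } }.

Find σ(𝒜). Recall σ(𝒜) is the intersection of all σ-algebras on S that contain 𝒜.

σ(𝒜) = { {  }, { ω₁ }, { ω₂ }, { ω₃ }, { ω₁, ω₂ }, { ω₁, ω₃ }, { ω₂, ω₃ }, S }

Working:
Initial family (4 sets): { {  }, { ω₁ }, { ω₁, ω₃ }, S }.
Step 1: +2 →
  { ω₂ }  = complement { ω₁, ω₃ }
  { ω₂, ω₃ }  = complement { ω₁ }
Step 2 adds 1:
  { ω₁, ω₂ }  = { ω₂ } ∪ { ω₁ }
Step 3: +1 →
  { ω₃ }  = complement { ω₁, ω₂ }
Step 4 adds nothing — fixpoint reached.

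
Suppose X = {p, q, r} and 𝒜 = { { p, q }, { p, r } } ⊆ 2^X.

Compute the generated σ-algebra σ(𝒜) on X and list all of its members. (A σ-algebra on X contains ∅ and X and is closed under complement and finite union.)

σ(𝒜) = { {}, { p }, { q }, { r }, { p, q }, { p, r }, { q, r }, X }

Check:
Take S₀ = 𝒜 ∪ {∅, X} = { {}, { p, q }, { p, r }, X }.
Round 1 adds 2:
  { q }  = X∖{ p, r }
  { r }  = X∖{ p, q }
  (now 6)
Round 2 (1 new):
  { q, r }  = { r } ∪ { q }
  (now 7)
Round 3: +1 →
  { p }  = X∖{ q, r }
  (now 8)
Round 4: stable.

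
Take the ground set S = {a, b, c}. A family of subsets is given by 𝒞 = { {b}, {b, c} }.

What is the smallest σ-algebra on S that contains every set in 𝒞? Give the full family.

|σ(𝒞)| = 8.  σ(𝒞) = { {}, {a}, {b}, {c}, {a, b}, {a, c}, {b, c}, S }

Trace:
Initial family (4 sets): { {}, {b}, {b, c}, S }.
Pass 1 adds 2:
  {a}  = complement {b, c}
  {a, c}  = complement {b}
  |family| = 6
Pass 2 (1 new):
  {a, b}  = {b} ∪ {a}
  |family| = 7
Pass 3. New:
  {c}  = complement {a, b}
  |family| = 8
Pass 4: closed — nothing new.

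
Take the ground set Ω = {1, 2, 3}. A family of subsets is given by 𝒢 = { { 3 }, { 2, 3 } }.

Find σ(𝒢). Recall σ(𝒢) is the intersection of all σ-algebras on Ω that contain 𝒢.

Begin from { {}, { 3 }, { 2, 3 }, Ω } (that is, 𝒢 plus ∅ and Ω).
Pass 1 adds 2:
  { 1 }  = { 2, 3 }ᶜ
  { 1, 2 }  = { 3 }ᶜ
  [6 total]
Pass 2: 1 new —
  { 1, 3 }  = { 3 } ∪ { 1 }
  [7 total]
Pass 3 adds 1:
  { 2 }  = { 1, 3 }ᶜ
  [8 total]
Pass 4: closed — nothing new.

Hence σ(𝒢) has 8 members: { {}, { 1 }, { 2 }, { 3 }, { 1, 2 }, { 1, 3 }, { 2, 3 }, Ω }.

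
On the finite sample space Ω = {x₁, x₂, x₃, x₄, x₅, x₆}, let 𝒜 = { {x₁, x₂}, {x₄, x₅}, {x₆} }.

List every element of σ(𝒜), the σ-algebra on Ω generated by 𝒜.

Start: 𝒜 ∪ {∅, Ω} = { ∅, {x₆}, {x₁, x₂}, {x₄, x₅}, Ω }.
Iteration 1: 6 new —
  {x₁, x₂, x₆}  = {x₁, x₂} ∪ {x₆}
  {x₄, x₅, x₆}  = {x₄, x₅} ∪ {x₆}
  {x₁, x₂, x₃, x₆}  = Ω∖{x₄, x₅}
  {x₁, x₂, x₄, x₅}  = {x₄, x₅} ∪ {x₁, x₂}
  {x₃, x₄, x₅, x₆}  = Ω∖{x₁, x₂}
  {x₁, x₂, x₃, x₄, x₅}  = Ω∖{x₆}
  [11 total]
Iteration 2: +4 →
  {x₃, x₆}  = Ω∖{x₁, x₂, x₄, x₅}
  {x₁, x₂, x₃}  = Ω∖{x₄, x₅, x₆}
  {x₃, x₄, x₅}  = Ω∖{x₁, x₂, x₆}
  {x₁, x₂, x₄, x₅, x₆}  = {x₁, x₂} ∪ {x₄, x₅, x₆}
  [15 total]
Iteration 3. New:
  {x₃}  = Ω∖{x₁, x₂, x₄, x₅, x₆}
  [16 total]
Iteration 4: no new sets; the family is a σ-algebra.

Hence σ(𝒜) has 16 members: { ∅, {x₃}, {x₆}, {x₁, x₂}, {x₃, x₆}, {x₄, x₅}, {x₁, x₂, x₃}, {x₁, x₂, x₆}, {x₃, x₄, x₅}, {x₄, x₅, x₆}, {x₁, x₂, x₃, x₆}, {x₁, x₂, x₄, x₅}, {x₃, x₄, x₅, x₆}, {x₁, x₂, x₃, x₄, x₅}, {x₁, x₂, x₄, x₅, x₆}, Ω }.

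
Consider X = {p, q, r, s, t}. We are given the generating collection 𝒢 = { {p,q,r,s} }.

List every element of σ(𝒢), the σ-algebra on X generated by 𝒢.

Start: 𝒢 ∪ {∅, X} = { ∅, {p,q,r,s}, X }.
Step 1. New:
  {t}  = complement {p,q,r,s}
  [4 total]
Step 2: already closed under ᶜ and ∪.

Therefore σ(𝒢) = { ∅, {t}, {p,q,r,s}, X } (|σ(𝒢)| = 4).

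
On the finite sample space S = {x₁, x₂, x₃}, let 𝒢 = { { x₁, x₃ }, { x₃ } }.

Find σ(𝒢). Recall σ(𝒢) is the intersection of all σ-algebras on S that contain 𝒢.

Answer: σ(𝒢) = { ∅, { x₁ }, { x₂ }, { x₃ }, { x₁, x₂ }, { x₁, x₃ }, { x₂, x₃ }, S }

Trace:
Begin from { ∅, { x₃ }, { x₁, x₃ }, S } (that is, 𝒢 plus ∅ and S).
Iteration 1 adds 2:
  { x₂ }  = S∖{ x₁, x₃ }
  { x₁, x₂ }  = S∖{ x₃ }
  |family| = 6
Iteration 2: 1 new —
  { x₂, x₃ }  = { x₃ } ∪ { x₂ }
  |family| = 7
Iteration 3. New:
  { x₁ }  = S∖{ x₂, x₃ }
  |family| = 8
Iteration 4: already closed under ᶜ and ∪.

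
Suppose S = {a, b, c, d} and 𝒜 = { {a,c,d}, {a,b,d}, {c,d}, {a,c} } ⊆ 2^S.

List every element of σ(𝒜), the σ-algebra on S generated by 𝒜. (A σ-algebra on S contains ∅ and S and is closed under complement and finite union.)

Take S₀ = 𝒜 ∪ {∅, S} = { {}, {a,c}, {c,d}, {a,b,d}, {a,c,d}, S }.
Pass 1 (4 new):
  {b}  = S∖{a,c,d}
  {c}  = S∖{a,b,d}
  {a,b}  = S∖{c,d}
  {b,d}  = S∖{a,c}
  (now 10)
Pass 2 adds 3:
  {b,c}  = {b} ∪ {c}
  {a,b,c}  = {a,b} ∪ {c}
  {b,c,d}  = {c,d} ∪ {b}
  (now 13)
Pass 3 (3 new):
  {a}  = S∖{b,c,d}
  {d}  = S∖{a,b,c}
  {a,d}  = S∖{b,c}
  (now 16)
Pass 4 adds nothing — fixpoint reached.

Therefore σ(𝒜) = { {}, {a}, {b}, {c}, {d}, {a,b}, {a,c}, {a,d}, {b,c}, {b,d}, {c,d}, {a,b,c}, {a,b,d}, {a,c,d}, {b,c,d}, S } (|σ(𝒜)| = 16).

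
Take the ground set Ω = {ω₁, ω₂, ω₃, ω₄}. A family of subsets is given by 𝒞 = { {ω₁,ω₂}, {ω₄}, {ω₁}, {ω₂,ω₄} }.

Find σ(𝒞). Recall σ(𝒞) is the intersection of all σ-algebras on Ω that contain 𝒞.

Begin from { {}, {ω₁}, {ω₄}, {ω₁,ω₂}, {ω₂,ω₄}, Ω } (that is, 𝒞 plus ∅ and Ω).
Iteration 1: +6 →
  {ω₁,ω₃}  = ᶜ of {ω₂,ω₄}
  {ω₁,ω₄}  = {ω₄} ∪ {ω₁}
  {ω₃,ω₄}  = ᶜ of {ω₁,ω₂}
  {ω₁,ω₂,ω₃}  = ᶜ of {ω₄}
  {ω₁,ω₂,ω₄}  = {ω₁,ω₂} ∪ {ω₄}
  {ω₂,ω₃,ω₄}  = ᶜ of {ω₁}
  — 12 sets.
Iteration 2 (3 new):
  {ω₃}  = ᶜ of {ω₁,ω₂,ω₄}
  {ω₂,ω₃}  = ᶜ of {ω₁,ω₄}
  {ω₁,ω₃,ω₄}  = {ω₃,ω₄} ∪ {ω₁,ω₄}
  — 15 sets.
Iteration 3: +1 →
  {ω₂}  = ᶜ of {ω₁,ω₃,ω₄}
  — 16 sets.
Iteration 4: already closed under ᶜ and ∪.

Hence σ(𝒞) has 16 members: { {}, {ω₁}, {ω₂}, {ω₃}, {ω₄}, {ω₁,ω₂}, {ω₁,ω₃}, {ω₁,ω₄}, {ω₂,ω₃}, {ω₂,ω₄}, {ω₃,ω₄}, {ω₁,ω₂,ω₃}, {ω₁,ω₂,ω₄}, {ω₁,ω₃,ω₄}, {ω₂,ω₃,ω₄}, Ω }.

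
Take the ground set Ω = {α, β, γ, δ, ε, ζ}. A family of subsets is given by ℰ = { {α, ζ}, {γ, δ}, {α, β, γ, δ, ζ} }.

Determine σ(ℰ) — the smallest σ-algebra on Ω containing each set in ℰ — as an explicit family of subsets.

Answer: σ(ℰ) = { {}, {β}, {ε}, {α, ζ}, {β, ε}, {γ, δ}, {α, β, ζ}, {α, ε, ζ}, {β, γ, δ}, {γ, δ, ε}, {α, β, ε, ζ}, {α, γ, δ, ζ}, {β, γ, δ, ε}, {α, β, γ, δ, ζ}, {α, γ, δ, ε, ζ}, Ω }

Derivation:
Take S₀ = ℰ ∪ {∅, Ω} = { {}, {α, ζ}, {γ, δ}, {α, β, γ, δ, ζ}, Ω }.
Iteration 1: 4 new —
  {ε}  = complement {α, β, γ, δ, ζ}
  {α, β, ε, ζ}  = complement {γ, δ}
  {α, γ, δ, ζ}  = {γ, δ} ∪ {α, ζ}
  {β, γ, δ, ε}  = complement {α, ζ}
  (now 9)
Iteration 2: +4 →
  {β, ε}  = complement {α, γ, δ, ζ}
  {α, ε, ζ}  = {α, ζ} ∪ {ε}
  {γ, δ, ε}  = {γ, δ} ∪ {ε}
  {α, γ, δ, ε, ζ}  = {ε} ∪ {α, γ, δ, ζ}
  (now 13)
Iteration 3 adds 3:
  {β}  = complement {α, γ, δ, ε, ζ}
  {α, β, ζ}  = complement {γ, δ, ε}
  {β, γ, δ}  = complement {α, ε, ζ}
  (now 16)
Iteration 4: stable.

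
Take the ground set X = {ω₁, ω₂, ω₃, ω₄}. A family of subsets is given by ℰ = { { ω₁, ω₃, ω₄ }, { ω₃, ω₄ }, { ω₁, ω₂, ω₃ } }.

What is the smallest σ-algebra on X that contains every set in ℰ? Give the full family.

Answer: σ(ℰ) = { {}, { ω₁ }, { ω₂ }, { ω₃ }, { ω₄ }, { ω₁, ω₂ }, { ω₁, ω₃ }, { ω₁, ω₄ }, { ω₂, ω₃ }, { ω₂, ω₄ }, { ω₃, ω₄ }, { ω₁, ω₂, ω₃ }, { ω₁, ω₂, ω₄ }, { ω₁, ω₃, ω₄ }, { ω₂, ω₃, ω₄ }, X }

Derivation:
Initial family (5 sets): { {}, { ω₃, ω₄ }, { ω₁, ω₂, ω₃ }, { ω₁, ω₃, ω₄ }, X }.
Pass 1: 3 new —
  { ω₂ }  = X∖{ ω₁, ω₃, ω₄ }
  { ω₄ }  = X∖{ ω₁, ω₂, ω₃ }
  { ω₁, ω₂ }  = X∖{ ω₃, ω₄ }
  — 8 sets.
Pass 2: 3 new —
  { ω₂, ω₄ }  = { ω₄ } ∪ { ω₂ }
  { ω₁, ω₂, ω₄ }  = { ω₄ } ∪ { ω₁, ω₂ }
  { ω₂, ω₃, ω₄ }  = { ω₂ } ∪ { ω₃, ω₄ }
  — 11 sets.
Pass 3: +3 →
  { ω₁ }  = X∖{ ω₂, ω₃, ω₄ }
  { ω₃ }  = X∖{ ω₁, ω₂, ω₄ }
  { ω₁, ω₃ }  = X∖{ ω₂, ω₄ }
  — 14 sets.
Pass 4 adds 2:
  { ω₁, ω₄ }  = { ω₄ } ∪ { ω₁ }
  { ω₂, ω₃ }  = { ω₃ } ∪ { ω₂ }
  — 16 sets.
Pass 5 adds nothing — fixpoint reached.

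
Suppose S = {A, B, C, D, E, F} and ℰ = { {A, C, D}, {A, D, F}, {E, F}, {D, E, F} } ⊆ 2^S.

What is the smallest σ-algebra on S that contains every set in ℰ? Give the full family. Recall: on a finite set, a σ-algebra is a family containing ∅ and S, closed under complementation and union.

Take S₀ = ℰ ∪ {∅, S} = { {}, {E, F}, {A, C, D}, {A, D, F}, {D, E, F}, S }.
Pass 1: +7 →
  {A, B, C}  = {D, E, F}ᶜ
  {B, C, E}  = {A, D, F}ᶜ
  {B, E, F}  = {A, C, D}ᶜ
  {A, B, C, D}  = {E, F}ᶜ
  {A, C, D, F}  = {A, C, D} ∪ {A, D, F}
  {A, D, E, F}  = {E, F} ∪ {A, D, F}
  {A, C, D, E, F}  = {A, C, D} ∪ {E, F}
  (now 13)
Pass 2: 11 new —
  {B}  = {A, C, D, E, F}ᶜ
  {B, C}  = {A, D, E, F}ᶜ
  {B, E}  = {A, C, D, F}ᶜ
  {A, B, C, E}  = {A, B, C} ∪ {B, C, E}
  {B, C, E, F}  = {E, F} ∪ {B, C, E}
  {B, D, E, F}  = {B, E, F} ∪ {D, E, F}
  {A, B, C, D, E}  = {A, C, D} ∪ {B, C, E}
  {A, B, C, D, F}  = {A, B, C} ∪ {A, D, F}
  {A, B, C, E, F}  = {A, B, C} ∪ {E, F}
  {A, B, D, E, F}  = {A, D, E, F} ∪ {B, E, F}
  {B, C, D, E, F}  = {B, C, E} ∪ {D, E, F}
  (now 24)
Pass 3. New:
  {A}  = {B, C, D, E, F}ᶜ
  {C}  = {A, B, D, E, F}ᶜ
  {D}  = {A, B, C, E, F}ᶜ
  {E}  = {A, B, C, D, F}ᶜ
  {F}  = {A, B, C, D, E}ᶜ
  {A, C}  = {B, D, E, F}ᶜ
  {A, D}  = {B, C, E, F}ᶜ
  {D, F}  = {A, B, C, E}ᶜ
  {A, B, D, F}  = {B} ∪ {A, D, F}
  (now 33)
Pass 4: +29 →
  {A, B}  = {A} ∪ {B}
  {A, E}  = {A} ∪ {E}
  {A, F}  = {A} ∪ {F}
  {B, D}  = {B} ∪ {D}
  {B, F}  = {B} ∪ {F}
  {C, D}  = {C} ∪ {D}
  {C, E}  = {A, B, D, F}ᶜ
  {C, F}  = {F} ∪ {C}
  {D, E}  = {E} ∪ {D}
  {A, B, D}  = {B} ∪ {A, D}
  {A, B, E}  = {B, E} ∪ {A}
  {A, C, E}  = {E} ∪ {A, C}
  {A, C, F}  = {F} ∪ {A, C}
  {A, D, E}  = {E} ∪ {A, D}
  {A, E, F}  = {E, F} ∪ {A}
  {B, C, D}  = {B, C} ∪ {D}
  {B, C, F}  = {F} ∪ {B, C}
  {B, D, E}  = {B, E} ∪ {D}
  {B, D, F}  = {B} ∪ {D, F}
  {C, D, F}  = {C} ∪ {D, F}
  {C, E, F}  = {E, F} ∪ {C}
  {A, B, C, F}  = {A, B, C} ∪ {F}
  {A, B, D, E}  = {B, E} ∪ {A, D}
  {A, B, E, F}  = {A} ∪ {B, E, F}
  {A, C, D, E}  = {E} ∪ {A, C, D}
  {A, C, E, F}  = {E, F} ∪ {A, C}
  {B, C, D, E}  = {B, C, E} ∪ {D}
  {B, C, D, F}  = {B, C} ∪ {D, F}
  {C, D, E, F}  = {C} ∪ {D, E, F}
  (now 62)
Pass 5 (2 new):
  {A, B, F}  = {A, F} ∪ {B}
  {C, D, E}  = {C, D} ∪ {D, E}
  (now 64)
Pass 6: stable.

Hence σ(ℰ) has 64 members: { {}, {A}, {B}, {C}, {D}, {E}, {F}, {A, B}, {A, C}, {A, D}, {A, E}, {A, F}, {B, C}, {B, D}, {B, E}, {B, F}, {C, D}, {C, E}, {C, F}, {D, E}, {D, F}, {E, F}, {A, B, C}, {A, B, D}, {A, B, E}, {A, B, F}, {A, C, D}, {A, C, E}, {A, C, F}, {A, D, E}, {A, D, F}, {A, E, F}, {B, C, D}, {B, C, E}, {B, C, F}, {B, D, E}, {B, D, F}, {B, E, F}, {C, D, E}, {C, D, F}, {C, E, F}, {D, E, F}, {A, B, C, D}, {A, B, C, E}, {A, B, C, F}, {A, B, D, E}, {A, B, D, F}, {A, B, E, F}, {A, C, D, E}, {A, C, D, F}, {A, C, E, F}, {A, D, E, F}, {B, C, D, E}, {B, C, D, F}, {B, C, E, F}, {B, D, E, F}, {C, D, E, F}, {A, B, C, D, E}, {A, B, C, D, F}, {A, B, C, E, F}, {A, B, D, E, F}, {A, C, D, E, F}, {B, C, D, E, F}, S }.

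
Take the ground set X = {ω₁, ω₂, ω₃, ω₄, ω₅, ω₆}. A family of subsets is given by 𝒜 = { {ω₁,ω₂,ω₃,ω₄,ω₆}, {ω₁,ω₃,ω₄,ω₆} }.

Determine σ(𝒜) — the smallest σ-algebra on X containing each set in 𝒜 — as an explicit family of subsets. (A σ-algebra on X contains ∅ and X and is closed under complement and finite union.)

Take S₀ = 𝒜 ∪ {∅, X} = { {}, {ω₁,ω₃,ω₄,ω₆}, {ω₁,ω₂,ω₃,ω₄,ω₆}, X }.
Step 1. New:
  {ω₅}  = ᶜ of {ω₁,ω₂,ω₃,ω₄,ω₆}
  {ω₂,ω₅}  = ᶜ of {ω₁,ω₃,ω₄,ω₆}
  [6 total]
Step 2 adds 1:
  {ω₁,ω₃,ω₄,ω₅,ω₆}  = {ω₁,ω₃,ω₄,ω₆} ∪ {ω₅}
  [7 total]
Step 3: 1 new —
  {ω₂}  = ᶜ of {ω₁,ω₃,ω₄,ω₅,ω₆}
  [8 total]
Step 4: no new sets; the family is a σ-algebra.

|σ(𝒜)| = 8.  σ(𝒜) = { {}, {ω₂}, {ω₅}, {ω₂,ω₅}, {ω₁,ω₃,ω₄,ω₆}, {ω₁,ω₂,ω₃,ω₄,ω₆}, {ω₁,ω₃,ω₄,ω₅,ω₆}, X }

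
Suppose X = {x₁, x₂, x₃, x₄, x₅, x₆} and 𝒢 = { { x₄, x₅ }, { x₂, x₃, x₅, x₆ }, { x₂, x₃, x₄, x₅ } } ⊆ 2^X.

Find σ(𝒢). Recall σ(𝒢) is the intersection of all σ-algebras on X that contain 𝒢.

σ(𝒢) (32 sets): { {}, { x₁ }, { x₄ }, { x₅ }, { x₆ }, { x₁, x₄ }, { x₁, x₅ }, { x₁, x₆ }, { x₂, x₃ }, { x₄, x₅ }, { x₄, x₆ }, { x₅, x₆ }, { x₁, x₂, x₃ }, { x₁, x₄, x₅ }, { x₁, x₄, x₆ }, { x₁, x₅, x₆ }, { x₂, x₃, x₄ }, { x₂, x₃, x₅ }, { x₂, x₃, x₆ }, { x₄, x₅, x₆ }, { x₁, x₂, x₃, x₄ }, { x₁, x₂, x₃, x₅ }, { x₁, x₂, x₃, x₆ }, { x₁, x₄, x₅, x₆ }, { x₂, x₃, x₄, x₅ }, { x₂, x₃, x₄, x₆ }, { x₂, x₃, x₅, x₆ }, { x₁, x₂, x₃, x₄, x₅ }, { x₁, x₂, x₃, x₄, x₆ }, { x₁, x₂, x₃, x₅, x₆ }, { x₂, x₃, x₄, x₅, x₆ }, X }

Trace:
Initial family (5 sets): { {}, { x₄, x₅ }, { x₂, x₃, x₄, x₅ }, { x₂, x₃, x₅, x₆ }, X }.
Pass 1 adds 4:
  { x₁, x₄ }  = complement { x₂, x₃, x₅, x₆ }
  { x₁, x₆ }  = complement { x₂, x₃, x₄, x₅ }
  { x₁, x₂, x₃, x₆ }  = complement { x₄, x₅ }
  { x₂, x₃, x₄, x₅, x₆ }  = { x₄, x₅ } ∪ { x₂, x₃, x₅, x₆ }
Pass 2 adds 7:
  { x₁ }  = complement { x₂, x₃, x₄, x₅, x₆ }
  { x₁, x₄, x₅ }  = { x₄, x₅ } ∪ { x₁, x₄ }
  { x₁, x₄, x₆ }  = { x₁, x₆ } ∪ { x₁, x₄ }
  { x₁, x₄, x₅, x₆ }  = { x₁, x₆ } ∪ { x₄, x₅ }
  { x₁, x₂, x₃, x₄, x₅ }  = { x₂, x₃, x₄, x₅ } ∪ { x₁, x₄ }
  { x₁, x₂, x₃, x₄, x₆ }  = { x₁, x₂, x₃, x₆ } ∪ { x₁, x₄ }
  { x₁, x₂, x₃, x₅, x₆ }  = { x₁, x₆ } ∪ { x₂, x₃, x₅, x₆ }
Pass 3. New:
  { x₄ }  = complement { x₁, x₂, x₃, x₅, x₆ }
  { x₅ }  = complement { x₁, x₂, x₃, x₄, x₆ }
  { x₆ }  = complement { x₁, x₂, x₃, x₄, x₅ }
  { x₂, x₃ }  = complement { x₁, x₄, x₅, x₆ }
  { x₂, x₃, x₅ }  = complement { x₁, x₄, x₆ }
  { x₂, x₃, x₆ }  = complement { x₁, x₄, x₅ }
Pass 4. New:
  { x₁, x₅ }  = { x₁ } ∪ { x₅ }
  { x₄, x₆ }  = { x₆ } ∪ { x₄ }
  { x₅, x₆ }  = { x₆ } ∪ { x₅ }
  { x₁, x₂, x₃ }  = { x₁ } ∪ { x₂, x₃ }
  { x₁, x₅, x₆ }  = { x₁, x₆ } ∪ { x₅ }
  { x₂, x₃, x₄ }  = { x₂, x₃ } ∪ { x₄ }
  { x₄, x₅, x₆ }  = { x₆ } ∪ { x₄, x₅ }
  { x₁, x₂, x₃, x₄ }  = { x₁, x₄ } ∪ { x₂, x₃ }
  { x₁, x₂, x₃, x₅ }  = { x₁ } ∪ { x₂, x₃, x₅ }
  { x₂, x₃, x₄, x₆ }  = { x₂, x₃, x₆ } ∪ { x₄ }
Pass 5: stable.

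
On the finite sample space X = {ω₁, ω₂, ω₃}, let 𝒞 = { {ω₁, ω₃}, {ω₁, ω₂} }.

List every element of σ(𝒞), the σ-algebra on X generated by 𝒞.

σ(𝒞) (8 sets): { ∅, {ω₁}, {ω₂}, {ω₃}, {ω₁, ω₂}, {ω₁, ω₃}, {ω₂, ω₃}, X }

Working:
Seed the family with 𝒞 together with ∅ and X: { ∅, {ω₁, ω₂}, {ω₁, ω₃}, X }.
Iteration 1. New:
  {ω₂}  = complement {ω₁, ω₃}
  {ω₃}  = complement {ω₁, ω₂}
  [6 total]
Iteration 2: 1 new —
  {ω₂, ω₃}  = {ω₃} ∪ {ω₂}
  [7 total]
Iteration 3 adds 1:
  {ω₁}  = complement {ω₂, ω₃}
  [8 total]
Iteration 4: already closed under ᶜ and ∪.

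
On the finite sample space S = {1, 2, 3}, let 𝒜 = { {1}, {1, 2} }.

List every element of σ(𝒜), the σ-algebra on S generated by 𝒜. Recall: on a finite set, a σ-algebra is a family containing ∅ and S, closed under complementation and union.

Seed the family with 𝒜 together with ∅ and S: { {}, {1}, {1, 2}, S }.
Round 1: +2 →
  {3}  = ᶜ of {1, 2}
  {2, 3}  = ᶜ of {1}
  (now 6)
Round 2. New:
  {1, 3}  = {3} ∪ {1}
  (now 7)
Round 3 adds 1:
  {2}  = ᶜ of {1, 3}
  (now 8)
Round 4: closed — nothing new.

Hence σ(𝒜) has 8 members: { {}, {1}, {2}, {3}, {1, 2}, {1, 3}, {2, 3}, S }.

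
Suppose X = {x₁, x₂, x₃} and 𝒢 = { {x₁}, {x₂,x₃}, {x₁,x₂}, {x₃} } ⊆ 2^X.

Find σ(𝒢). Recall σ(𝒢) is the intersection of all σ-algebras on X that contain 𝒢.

Answer: σ(𝒢) = { {}, {x₁}, {x₂}, {x₃}, {x₁,x₂}, {x₁,x₃}, {x₂,x₃}, X }

Trace:
Take S₀ = 𝒢 ∪ {∅, X} = { {}, {x₁}, {x₃}, {x₁,x₂}, {x₂,x₃}, X }.
Round 1: 1 new —
  {x₁,x₃}  = {x₃} ∪ {x₁}
Round 2 adds 1:
  {x₂}  = ᶜ of {x₁,x₃}
After Round 3 the family is unchanged; done.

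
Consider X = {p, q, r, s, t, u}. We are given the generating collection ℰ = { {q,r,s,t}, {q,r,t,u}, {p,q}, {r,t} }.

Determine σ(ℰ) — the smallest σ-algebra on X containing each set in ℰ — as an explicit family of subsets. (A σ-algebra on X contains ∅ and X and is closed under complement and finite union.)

|σ(ℰ)| = 32.  σ(ℰ) = { {}, {p}, {q}, {s}, {u}, {p,q}, {p,s}, {p,u}, {q,s}, {q,u}, {r,t}, {s,u}, {p,q,s}, {p,q,u}, {p,r,t}, {p,s,u}, {q,r,t}, {q,s,u}, {r,s,t}, {r,t,u}, {p,q,r,t}, {p,q,s,u}, {p,r,s,t}, {p,r,t,u}, {q,r,s,t}, {q,r,t,u}, {r,s,t,u}, {p,q,r,s,t}, {p,q,r,t,u}, {p,r,s,t,u}, {q,r,s,t,u}, X }

Check:
Take S₀ = ℰ ∪ {∅, X} = { {}, {p,q}, {r,t}, {q,r,s,t}, {q,r,t,u}, X }.
Pass 1. New:
  {p,s}  = {q,r,t,u}ᶜ
  {p,u}  = {q,r,s,t}ᶜ
  {p,q,r,t}  = {p,q} ∪ {r,t}
  {p,q,s,u}  = {r,t}ᶜ
  {r,s,t,u}  = {p,q}ᶜ
  {p,q,r,s,t}  = {p,q} ∪ {q,r,s,t}
  {p,q,r,t,u}  = {p,q} ∪ {q,r,t,u}
  {q,r,s,t,u}  = {q,r,s,t} ∪ {q,r,t,u}
Pass 2 (10 new):
  {p}  = {q,r,s,t,u}ᶜ
  {s}  = {p,q,r,t,u}ᶜ
  {u}  = {p,q,r,s,t}ᶜ
  {s,u}  = {p,q,r,t}ᶜ
  {p,q,s}  = {p,q} ∪ {p,s}
  {p,q,u}  = {p,q} ∪ {p,u}
  {p,s,u}  = {p,u} ∪ {p,s}
  {p,r,s,t}  = {p,s} ∪ {r,t}
  {p,r,t,u}  = {p,u} ∪ {r,t}
  {p,r,s,t,u}  = {r,s,t,u} ∪ {p,u}
Pass 3: +7 →
  {q}  = {p,r,s,t,u}ᶜ
  {q,s}  = {p,r,t,u}ᶜ
  {q,u}  = {p,r,s,t}ᶜ
  {p,r,t}  = {r,t} ∪ {p}
  {q,r,t}  = {p,s,u}ᶜ
  {r,s,t}  = {p,q,u}ᶜ
  {r,t,u}  = {p,q,s}ᶜ
Pass 4 adds 1:
  {q,s,u}  = {p,r,t}ᶜ
Pass 5: already closed under ᶜ and ∪.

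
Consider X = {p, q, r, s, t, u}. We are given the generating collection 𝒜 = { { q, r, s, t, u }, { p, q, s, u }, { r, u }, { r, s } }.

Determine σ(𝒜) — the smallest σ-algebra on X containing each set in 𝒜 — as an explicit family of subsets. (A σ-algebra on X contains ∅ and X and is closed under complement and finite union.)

σ(𝒜) = { ∅, { p }, { q }, { r }, { s }, { t }, { u }, { p, q }, { p, r }, { p, s }, { p, t }, { p, u }, { q, r }, { q, s }, { q, t }, { q, u }, { r, s }, { r, t }, { r, u }, { s, t }, { s, u }, { t, u }, { p, q, r }, { p, q, s }, { p, q, t }, { p, q, u }, { p, r, s }, { p, r, t }, { p, r, u }, { p, s, t }, { p, s, u }, { p, t, u }, { q, r, s }, { q, r, t }, { q, r, u }, { q, s, t }, { q, s, u }, { q, t, u }, { r, s, t }, { r, s, u }, { r, t, u }, { s, t, u }, { p, q, r, s }, { p, q, r, t }, { p, q, r, u }, { p, q, s, t }, { p, q, s, u }, { p, q, t, u }, { p, r, s, t }, { p, r, s, u }, { p, r, t, u }, { p, s, t, u }, { q, r, s, t }, { q, r, s, u }, { q, r, t, u }, { q, s, t, u }, { r, s, t, u }, { p, q, r, s, t }, { p, q, r, s, u }, { p, q, r, t, u }, { p, q, s, t, u }, { p, r, s, t, u }, { q, r, s, t, u }, X }

Derivation:
Initial family (6 sets): { ∅, { r, s }, { r, u }, { p, q, s, u }, { q, r, s, t, u }, X }.
Step 1 adds 6:
  { p }  = complement { q, r, s, t, u }
  { r, t }  = complement { p, q, s, u }
  { r, s, u }  = { r, s } ∪ { r, u }
  { p, q, s, t }  = complement { r, u }
  { p, q, t, u }  = complement { r, s }
  { p, q, r, s, u }  = { r, s } ∪ { p, q, s, u }
  — 12 sets.
Step 2 (12 new):
  { t }  = complement { p, q, r, s, u }
  { p, q, t }  = complement { r, s, u }
  { p, r, s }  = { r, s } ∪ { p }
  { p, r, t }  = { r, t } ∪ { p }
  { p, r, u }  = { r, u } ∪ { p }
  { r, s, t }  = { r, s } ∪ { r, t }
  { r, t, u }  = { r, u } ∪ { r, t }
  { p, r, s, u }  = { r, s, u } ∪ { p }
  { r, s, t, u }  = { r, t } ∪ { r, s, u }
  { p, q, r, s, t }  = { r, s } ∪ { p, q, s, t }
  { p, q, r, t, u }  = { r, u } ∪ { p, q, t, u }
  { p, q, s, t, u }  = { p, q, s, u } ∪ { p, q, s, t }
  — 24 sets.
Step 3 (15 new):
  { r }  = complement { p, q, s, t, u }
  { s }  = complement { p, q, r, t, u }
  { u }  = complement { p, q, r, s, t }
  { p, q }  = complement { r, s, t, u }
  { p, t }  = { t } ∪ { p }
  { q, t }  = complement { p, r, s, u }
  { p, q, s }  = complement { r, t, u }
  { p, q, u }  = complement { r, s, t }
  { q, s, t }  = complement { p, r, u }
  { q, s, u }  = complement { p, r, t }
  { q, t, u }  = complement { p, r, s }
  { p, q, r, t }  = { p, r, t } ∪ { p, q, t }
  { p, r, s, t }  = { r, s, t } ∪ { p, r, t }
  { p, r, t, u }  = { p, r, u } ∪ { p, r, t }
  { p, r, s, t, u }  = { r, s, t } ∪ { p, r, u }
  — 39 sets.
Step 4 (19 new):
  { q }  = complement { p, r, s, t, u }
  { p, r }  = { r } ∪ { p }
  { p, s }  = { s } ∪ { p }
  { p, u }  = { p } ∪ { u }
  { q, s }  = complement { p, r, t, u }
  { q, u }  = complement { p, r, s, t }
  { s, t }  = { s } ∪ { t }
  { s, u }  = complement { p, q, r, t }
  { t, u }  = { u } ∪ { t }
  { p, q, r }  = { p, q } ∪ { r }
  { p, s, t }  = { s } ∪ { p, t }
  { p, t, u }  = { p, t } ∪ { u }
  { q, r, t }  = { r, t } ∪ { q, t }
  { p, q, r, s }  = { r, s } ∪ { p, q }
  { p, q, r, u }  = { p, r, u } ∪ { p, q }
  { q, r, s, t }  = { r, s } ∪ { q, s, t }
  { q, r, s, u }  = complement { p, t }
  { q, r, t, u }  = { r, t } ∪ { q, t, u }
  { q, s, t, u }  = { q, s, u } ∪ { q, s, t }
  — 58 sets.
Step 5 adds 6:
  { q, r }  = { q } ∪ { r }
  { p, s, u }  = complement { q, r, t }
  { q, r, s }  = complement { p, t, u }
  { q, r, u }  = complement { p, s, t }
  { s, t, u }  = complement { p, q, r }
  { p, s, t, u }  = { t, u } ∪ { p, s }
  — 64 sets.
Step 6: already closed under ᶜ and ∪.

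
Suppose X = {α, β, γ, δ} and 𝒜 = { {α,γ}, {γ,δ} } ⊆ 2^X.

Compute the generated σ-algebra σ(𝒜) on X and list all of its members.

Begin from { {}, {α,γ}, {γ,δ}, X } (that is, 𝒜 plus ∅ and X).
Pass 1: 3 new —
  {α,β}  = {γ,δ}ᶜ
  {β,δ}  = {α,γ}ᶜ
  {α,γ,δ}  = {α,γ} ∪ {γ,δ}
  [7 total]
Pass 2. New:
  {β}  = {α,γ,δ}ᶜ
  {α,β,γ}  = {α,β} ∪ {α,γ}
  {α,β,δ}  = {α,β} ∪ {β,δ}
  {β,γ,δ}  = {γ,δ} ∪ {β,δ}
  [11 total]
Pass 3: +3 →
  {α}  = {β,γ,δ}ᶜ
  {γ}  = {α,β,δ}ᶜ
  {δ}  = {α,β,γ}ᶜ
  [14 total]
Pass 4 adds 2:
  {α,δ}  = {δ} ∪ {α}
  {β,γ}  = {γ} ∪ {β}
  [16 total]
After Pass 5 the family is unchanged; done.

Hence σ(𝒜) has 16 members: { {}, {α}, {β}, {γ}, {δ}, {α,β}, {α,γ}, {α,δ}, {β,γ}, {β,δ}, {γ,δ}, {α,β,γ}, {α,β,δ}, {α,γ,δ}, {β,γ,δ}, X }.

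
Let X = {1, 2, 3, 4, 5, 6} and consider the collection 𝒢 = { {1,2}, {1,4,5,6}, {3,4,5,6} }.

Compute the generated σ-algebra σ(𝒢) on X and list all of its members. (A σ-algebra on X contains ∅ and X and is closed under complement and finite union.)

σ(𝒢) (16 sets): { ∅, {1}, {2}, {3}, {1,2}, {1,3}, {2,3}, {1,2,3}, {4,5,6}, {1,4,5,6}, {2,4,5,6}, {3,4,5,6}, {1,2,4,5,6}, {1,3,4,5,6}, {2,3,4,5,6}, X }

Trace:
Take S₀ = 𝒢 ∪ {∅, X} = { ∅, {1,2}, {1,4,5,6}, {3,4,5,6}, X }.
Step 1: 3 new —
  {2,3}  = ᶜ of {1,4,5,6}
  {1,2,4,5,6}  = {1,2} ∪ {1,4,5,6}
  {1,3,4,5,6}  = {3,4,5,6} ∪ {1,4,5,6}
  (now 8)
Step 2 (4 new):
  {2}  = ᶜ of {1,3,4,5,6}
  {3}  = ᶜ of {1,2,4,5,6}
  {1,2,3}  = {2,3} ∪ {1,2}
  {2,3,4,5,6}  = {2,3} ∪ {3,4,5,6}
  (now 12)
Step 3 adds 2:
  {1}  = ᶜ of {2,3,4,5,6}
  {4,5,6}  = ᶜ of {1,2,3}
  (now 14)
Step 4. New:
  {1,3}  = {3} ∪ {1}
  {2,4,5,6}  = {2} ∪ {4,5,6}
  (now 16)
After Step 5 the family is unchanged; done.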